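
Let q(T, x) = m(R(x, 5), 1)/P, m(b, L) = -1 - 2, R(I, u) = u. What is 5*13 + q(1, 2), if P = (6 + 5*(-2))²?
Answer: 1037/16 ≈ 64.813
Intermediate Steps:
m(b, L) = -3
P = 16 (P = (6 - 10)² = (-4)² = 16)
q(T, x) = -3/16
5*13 + q(1, 2) = 5*13 - 3/16 = 65 - 3/16 = 1037/16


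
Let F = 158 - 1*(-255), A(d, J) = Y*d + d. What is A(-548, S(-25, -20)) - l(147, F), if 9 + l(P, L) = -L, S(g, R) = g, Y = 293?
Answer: -160690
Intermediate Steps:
A(d, J) = 294*d (A(d, J) = 293*d + d = 294*d)
F = 413 (F = 158 + 255 = 413)
l(P, L) = -9 - L
A(-548, S(-25, -20)) - l(147, F) = 294*(-548) - (-9 - 1*413) = -161112 - (-9 - 413) = -161112 - 1*(-422) = -161112 + 422 = -160690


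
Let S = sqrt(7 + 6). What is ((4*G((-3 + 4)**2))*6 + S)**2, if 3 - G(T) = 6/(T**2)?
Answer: (-72 + sqrt(13))**2 ≈ 4677.8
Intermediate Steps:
S = sqrt(13) ≈ 3.6056
G(T) = 3 - 6/T**2 (G(T) = 3 - 6/(T**2) = 3 - 6/T**2)
((4*G((-3 + 4)**2))*6 + S)**2 = ((4*(3 - 6/(-3 + 4)**4))*6 + sqrt(13))**2 = ((4*(3 - 6/(1**2)**2))*6 + sqrt(13))**2 = ((4*(3 - 6/1**2))*6 + sqrt(13))**2 = ((4*(3 - 6*1))*6 + sqrt(13))**2 = ((4*(3 - 6))*6 + sqrt(13))**2 = ((4*(-3))*6 + sqrt(13))**2 = (-12*6 + sqrt(13))**2 = (-72 + sqrt(13))**2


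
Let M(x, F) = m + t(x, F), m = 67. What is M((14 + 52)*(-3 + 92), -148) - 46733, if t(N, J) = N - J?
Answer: -40644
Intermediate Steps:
M(x, F) = 67 + x - F (M(x, F) = 67 + (x - F) = 67 + x - F)
M((14 + 52)*(-3 + 92), -148) - 46733 = (67 + (14 + 52)*(-3 + 92) - 1*(-148)) - 46733 = (67 + 66*89 + 148) - 46733 = (67 + 5874 + 148) - 46733 = 6089 - 46733 = -40644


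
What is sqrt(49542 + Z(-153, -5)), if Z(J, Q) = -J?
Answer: sqrt(49695) ≈ 222.92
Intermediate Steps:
sqrt(49542 + Z(-153, -5)) = sqrt(49542 - 1*(-153)) = sqrt(49542 + 153) = sqrt(49695)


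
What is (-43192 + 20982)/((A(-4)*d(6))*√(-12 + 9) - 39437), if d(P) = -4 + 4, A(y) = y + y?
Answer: 22210/39437 ≈ 0.56318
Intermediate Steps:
A(y) = 2*y
d(P) = 0
(-43192 + 20982)/((A(-4)*d(6))*√(-12 + 9) - 39437) = (-43192 + 20982)/(((2*(-4))*0)*√(-12 + 9) - 39437) = -22210/((-8*0)*√(-3) - 39437) = -22210/(0*(I*√3) - 39437) = -22210/(0 - 39437) = -22210/(-39437) = -22210*(-1/39437) = 22210/39437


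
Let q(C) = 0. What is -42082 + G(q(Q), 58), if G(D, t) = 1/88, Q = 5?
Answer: -3703215/88 ≈ -42082.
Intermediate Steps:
G(D, t) = 1/88
-42082 + G(q(Q), 58) = -42082 + 1/88 = -3703215/88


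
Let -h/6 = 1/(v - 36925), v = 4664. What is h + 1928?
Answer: 62199214/32261 ≈ 1928.0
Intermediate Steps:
h = 6/32261 (h = -6/(4664 - 36925) = -6/(-32261) = -6*(-1/32261) = 6/32261 ≈ 0.00018598)
h + 1928 = 6/32261 + 1928 = 62199214/32261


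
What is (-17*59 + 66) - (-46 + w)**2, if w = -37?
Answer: -7826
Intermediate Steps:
(-17*59 + 66) - (-46 + w)**2 = (-17*59 + 66) - (-46 - 37)**2 = (-1003 + 66) - 1*(-83)**2 = -937 - 1*6889 = -937 - 6889 = -7826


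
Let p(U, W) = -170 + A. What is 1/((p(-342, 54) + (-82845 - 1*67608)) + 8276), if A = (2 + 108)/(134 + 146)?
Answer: -28/3985705 ≈ -7.0251e-6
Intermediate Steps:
A = 11/28 (A = 110/280 = 110*(1/280) = 11/28 ≈ 0.39286)
p(U, W) = -4749/28 (p(U, W) = -170 + 11/28 = -4749/28)
1/((p(-342, 54) + (-82845 - 1*67608)) + 8276) = 1/((-4749/28 + (-82845 - 1*67608)) + 8276) = 1/((-4749/28 + (-82845 - 67608)) + 8276) = 1/((-4749/28 - 150453) + 8276) = 1/(-4217433/28 + 8276) = 1/(-3985705/28) = -28/3985705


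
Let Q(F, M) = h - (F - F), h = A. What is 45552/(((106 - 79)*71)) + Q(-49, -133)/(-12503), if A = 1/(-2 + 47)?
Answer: 949227689/39947085 ≈ 23.762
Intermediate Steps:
A = 1/45 ≈ 0.022222
h = 1/45 ≈ 0.022222
Q(F, M) = 1/45 (Q(F, M) = 1/45 - (F - F) = 1/45 - 1*0 = 1/45 + 0 = 1/45)
45552/(((106 - 79)*71)) + Q(-49, -133)/(-12503) = 45552/(((106 - 79)*71)) + (1/45)/(-12503) = 45552/((27*71)) + (1/45)*(-1/12503) = 45552/1917 - 1/562635 = 45552*(1/1917) - 1/562635 = 15184/639 - 1/562635 = 949227689/39947085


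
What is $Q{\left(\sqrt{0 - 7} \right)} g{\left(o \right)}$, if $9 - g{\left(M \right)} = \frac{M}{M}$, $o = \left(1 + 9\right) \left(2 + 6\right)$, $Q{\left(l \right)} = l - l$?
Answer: $0$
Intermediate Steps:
$Q{\left(l \right)} = 0$
$o = 80$ ($o = 10 \cdot 8 = 80$)
$g{\left(M \right)} = 8$ ($g{\left(M \right)} = 9 - \frac{M}{M} = 9 - 1 = 8$)
$Q{\left(\sqrt{0 - 7} \right)} g{\left(o \right)} = 0 \cdot 8 = 0$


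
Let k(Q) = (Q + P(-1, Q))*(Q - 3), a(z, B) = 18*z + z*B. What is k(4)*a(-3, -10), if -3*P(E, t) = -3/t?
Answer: -102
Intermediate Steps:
P(E, t) = 1/t (P(E, t) = -(-1)/t = 1/t)
a(z, B) = 18*z + B*z
k(Q) = (-3 + Q)*(Q + 1/Q) (k(Q) = (Q + 1/Q)*(Q - 3) = (Q + 1/Q)*(-3 + Q) = (-3 + Q)*(Q + 1/Q))
k(4)*a(-3, -10) = (1 + 4**2 - 3*4 - 3/4)*(-3*(18 - 10)) = (1 + 16 - 12 - 3*1/4)*(-3*8) = (1 + 16 - 12 - 3/4)*(-24) = (17/4)*(-24) = -102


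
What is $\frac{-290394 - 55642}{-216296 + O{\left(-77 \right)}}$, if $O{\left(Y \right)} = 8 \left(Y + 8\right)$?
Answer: $\frac{86509}{54212} \approx 1.5958$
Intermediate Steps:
$O{\left(Y \right)} = 64 + 8 Y$ ($O{\left(Y \right)} = 8 \left(8 + Y\right) = 64 + 8 Y$)
$\frac{-290394 - 55642}{-216296 + O{\left(-77 \right)}} = \frac{-290394 - 55642}{-216296 + \left(64 + 8 \left(-77\right)\right)} = - \frac{346036}{-216296 + \left(64 - 616\right)} = - \frac{346036}{-216296 - 552} = - \frac{346036}{-216848} = \left(-346036\right) \left(- \frac{1}{216848}\right) = \frac{86509}{54212}$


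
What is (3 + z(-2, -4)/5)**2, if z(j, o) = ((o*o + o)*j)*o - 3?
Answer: 11664/25 ≈ 466.56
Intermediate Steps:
z(j, o) = -3 + j*o*(o + o**2) (z(j, o) = ((o**2 + o)*j)*o - 3 = ((o + o**2)*j)*o - 3 = (j*(o + o**2))*o - 3 = j*o*(o + o**2) - 3 = -3 + j*o*(o + o**2))
(3 + z(-2, -4)/5)**2 = (3 + (-3 - 2*(-4)**2 - 2*(-4)**3)/5)**2 = (3 + (-3 - 2*16 - 2*(-64))*(1/5))**2 = (3 + (-3 - 32 + 128)*(1/5))**2 = (3 + 93*(1/5))**2 = (3 + 93/5)**2 = (108/5)**2 = 11664/25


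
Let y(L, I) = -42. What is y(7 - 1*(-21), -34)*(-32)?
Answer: 1344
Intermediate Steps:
y(7 - 1*(-21), -34)*(-32) = -42*(-32) = 1344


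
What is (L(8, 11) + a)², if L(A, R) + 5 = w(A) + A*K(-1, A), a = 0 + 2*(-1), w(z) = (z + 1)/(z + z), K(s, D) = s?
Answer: 53361/256 ≈ 208.44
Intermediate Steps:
w(z) = (1 + z)/(2*z) (w(z) = (1 + z)/((2*z)) = (1 + z)*(1/(2*z)) = (1 + z)/(2*z))
a = -2 (a = 0 - 2 = -2)
L(A, R) = -5 - A + (1 + A)/(2*A) (L(A, R) = -5 + ((1 + A)/(2*A) + A*(-1)) = -5 + ((1 + A)/(2*A) - A) = -5 + (-A + (1 + A)/(2*A)) = -5 - A + (1 + A)/(2*A))
(L(8, 11) + a)² = ((-9/2 + (½)/8 - 1*8) - 2)² = ((-9/2 + (½)*(⅛) - 8) - 2)² = ((-9/2 + 1/16 - 8) - 2)² = (-199/16 - 2)² = (-231/16)² = 53361/256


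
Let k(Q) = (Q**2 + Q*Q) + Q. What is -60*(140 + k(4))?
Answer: -10560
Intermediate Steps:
k(Q) = Q + 2*Q**2 (k(Q) = (Q**2 + Q**2) + Q = 2*Q**2 + Q = Q + 2*Q**2)
-60*(140 + k(4)) = -60*(140 + 4*(1 + 2*4)) = -60*(140 + 4*(1 + 8)) = -60*(140 + 4*9) = -60*(140 + 36) = -60*176 = -10560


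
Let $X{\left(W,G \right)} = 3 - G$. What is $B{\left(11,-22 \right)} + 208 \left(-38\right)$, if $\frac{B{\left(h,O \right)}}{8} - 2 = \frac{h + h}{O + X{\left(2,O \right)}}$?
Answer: $- \frac{23488}{3} \approx -7829.3$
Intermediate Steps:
$B{\left(h,O \right)} = 16 + \frac{16 h}{3}$ ($B{\left(h,O \right)} = 16 + 8 \frac{h + h}{O - \left(-3 + O\right)} = 16 + 8 \frac{2 h}{3} = 16 + \frac{16 h}{3}$)
$B{\left(11,-22 \right)} + 208 \left(-38\right) = \left(16 + \frac{16}{3} \cdot 11\right) + 208 \left(-38\right) = \left(16 + \frac{176}{3}\right) - 7904 = \frac{224}{3} - 7904 = - \frac{23488}{3}$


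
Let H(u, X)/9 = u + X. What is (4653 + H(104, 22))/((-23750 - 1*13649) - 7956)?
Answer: -5787/45355 ≈ -0.12759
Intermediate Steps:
H(u, X) = 9*X + 9*u (H(u, X) = 9*(u + X) = 9*(X + u) = 9*X + 9*u)
(4653 + H(104, 22))/((-23750 - 1*13649) - 7956) = (4653 + (9*22 + 9*104))/((-23750 - 1*13649) - 7956) = (4653 + (198 + 936))/((-23750 - 13649) - 7956) = (4653 + 1134)/(-37399 - 7956) = 5787/(-45355) = 5787*(-1/45355) = -5787/45355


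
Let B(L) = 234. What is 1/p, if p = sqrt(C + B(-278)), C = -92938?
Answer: -I*sqrt(5794)/23176 ≈ -0.0032844*I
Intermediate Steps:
p = 4*I*sqrt(5794) (p = sqrt(-92938 + 234) = sqrt(-92704) = 4*I*sqrt(5794) ≈ 304.47*I)
1/p = 1/(4*I*sqrt(5794)) = -I*sqrt(5794)/23176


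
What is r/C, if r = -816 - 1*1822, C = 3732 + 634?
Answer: -1319/2183 ≈ -0.60421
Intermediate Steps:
C = 4366
r = -2638 (r = -816 - 1822 = -2638)
r/C = -2638/4366 = -2638*1/4366 = -1319/2183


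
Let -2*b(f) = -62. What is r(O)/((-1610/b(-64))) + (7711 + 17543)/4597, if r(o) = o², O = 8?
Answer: 15769246/3700585 ≈ 4.2613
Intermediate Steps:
b(f) = 31 (b(f) = -½*(-62) = 31)
r(O)/((-1610/b(-64))) + (7711 + 17543)/4597 = 8²/((-1610/31)) + (7711 + 17543)/4597 = 64/((-1610*1/31)) + 25254*(1/4597) = 64/(-1610/31) + 25254/4597 = 64*(-31/1610) + 25254/4597 = -992/805 + 25254/4597 = 15769246/3700585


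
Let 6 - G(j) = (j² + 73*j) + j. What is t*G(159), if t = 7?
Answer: -259287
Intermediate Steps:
G(j) = 6 - j² - 74*j (G(j) = 6 - ((j² + 73*j) + j) = 6 - (j² + 74*j) = 6 + (-j² - 74*j) = 6 - j² - 74*j)
t*G(159) = 7*(6 - 1*159² - 74*159) = 7*(6 - 1*25281 - 11766) = 7*(6 - 25281 - 11766) = 7*(-37041) = -259287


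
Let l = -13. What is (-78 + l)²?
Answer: 8281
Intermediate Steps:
(-78 + l)² = (-78 - 13)² = (-91)² = 8281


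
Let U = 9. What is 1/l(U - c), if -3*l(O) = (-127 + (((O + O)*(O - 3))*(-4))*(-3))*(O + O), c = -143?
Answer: -3/165201200 ≈ -1.8160e-8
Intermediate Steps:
l(O) = -2*O*(-127 + 24*O*(-3 + O))/3 (l(O) = -(-127 + (((O + O)*(O - 3))*(-4))*(-3))*(O + O)/3 = -(-127 + (((2*O)*(-3 + O))*(-4))*(-3))*2*O/3 = -(-127 + ((2*O*(-3 + O))*(-4))*(-3))*2*O/3 = -(-127 - 8*O*(-3 + O)*(-3))*2*O/3 = -(-127 + 24*O*(-3 + O))*2*O/3 = -2*O*(-127 + 24*O*(-3 + O))/3)
1/l(U - c) = 1/(2*(9 - 1*(-143))*(127 - 24*(9 - 1*(-143))² + 72*(9 - 1*(-143)))/3) = 1/(2*(9 + 143)*(127 - 24*(9 + 143)² + 72*(9 + 143))/3) = 1/((⅔)*152*(127 - 24*152² + 72*152)) = 1/((⅔)*152*(127 - 24*23104 + 10944)) = 1/((⅔)*152*(127 - 554496 + 10944)) = 1/((⅔)*152*(-543425)) = 1/(-165201200/3) = -3/165201200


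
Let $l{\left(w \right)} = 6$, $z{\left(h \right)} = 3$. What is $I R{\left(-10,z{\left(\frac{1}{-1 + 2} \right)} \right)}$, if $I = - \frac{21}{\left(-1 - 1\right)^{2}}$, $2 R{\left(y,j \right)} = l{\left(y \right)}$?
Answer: $- \frac{63}{4} \approx -15.75$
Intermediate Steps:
$R{\left(y,j \right)} = 3$ ($R{\left(y,j \right)} = \frac{1}{2} \cdot 6 = 3$)
$I = - \frac{21}{4}$ ($I = - \frac{21}{\left(-2\right)^{2}} = - \frac{21}{4} \approx -5.25$)
$I R{\left(-10,z{\left(\frac{1}{-1 + 2} \right)} \right)} = \left(- \frac{21}{4}\right) 3 = - \frac{63}{4}$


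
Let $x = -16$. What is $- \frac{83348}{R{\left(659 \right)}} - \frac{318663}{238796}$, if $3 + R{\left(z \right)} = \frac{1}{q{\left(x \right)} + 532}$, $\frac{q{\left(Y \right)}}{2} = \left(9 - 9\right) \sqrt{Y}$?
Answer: $\frac{10587977644771}{380879620} \approx 27799.0$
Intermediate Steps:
$q{\left(Y \right)} = 0$ ($q{\left(Y \right)} = 2 \left(9 - 9\right) \sqrt{Y} = 2 \cdot 0 \sqrt{Y} = 2 \cdot 0 = 0$)
$R{\left(z \right)} = - \frac{1595}{532}$ ($R{\left(z \right)} = -3 + \frac{1}{0 + 532} = -3 + \frac{1}{532} = - \frac{1595}{532}$)
$- \frac{83348}{R{\left(659 \right)}} - \frac{318663}{238796} = - \frac{83348}{- \frac{1595}{532}} - \frac{318663}{238796} = \left(-83348\right) \left(- \frac{532}{1595}\right) - \frac{318663}{238796} = \frac{44341136}{1595} - \frac{318663}{238796} = \frac{10587977644771}{380879620}$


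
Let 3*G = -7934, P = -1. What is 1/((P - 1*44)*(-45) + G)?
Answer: -3/1859 ≈ -0.0016138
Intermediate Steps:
G = -7934/3 (G = (⅓)*(-7934) = -7934/3 ≈ -2644.7)
1/((P - 1*44)*(-45) + G) = 1/((-1 - 1*44)*(-45) - 7934/3) = 1/((-1 - 44)*(-45) - 7934/3) = 1/(-45*(-45) - 7934/3) = 1/(2025 - 7934/3) = 1/(-1859/3) = -3/1859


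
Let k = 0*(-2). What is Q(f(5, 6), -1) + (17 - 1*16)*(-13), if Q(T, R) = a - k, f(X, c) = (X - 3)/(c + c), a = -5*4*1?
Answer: -33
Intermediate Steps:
k = 0
a = -20 (a = -20*1 = -20)
f(X, c) = (-3 + X)/(2*c) (f(X, c) = (-3 + X)/((2*c)) = (-3 + X)*(1/(2*c)) = (-3 + X)/(2*c))
Q(T, R) = -20 (Q(T, R) = -20 - 1*0 = -20 + 0 = -20)
Q(f(5, 6), -1) + (17 - 1*16)*(-13) = -20 + (17 - 1*16)*(-13) = -20 + (17 - 16)*(-13) = -20 + 1*(-13) = -20 - 13 = -33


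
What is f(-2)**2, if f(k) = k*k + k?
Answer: 4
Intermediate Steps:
f(k) = k + k**2 (f(k) = k**2 + k = k + k**2)
f(-2)**2 = (-2*(1 - 2))**2 = (-2*(-1))**2 = 2**2 = 4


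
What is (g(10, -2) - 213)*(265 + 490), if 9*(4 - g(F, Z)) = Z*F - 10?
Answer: -465835/3 ≈ -1.5528e+5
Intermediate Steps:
g(F, Z) = 46/9 - F*Z/9 (g(F, Z) = 4 - (Z*F - 10)/9 = 4 - (F*Z - 10)/9 = 4 - (-10 + F*Z)/9 = 4 + (10/9 - F*Z/9) = 46/9 - F*Z/9)
(g(10, -2) - 213)*(265 + 490) = ((46/9 - 1/9*10*(-2)) - 213)*(265 + 490) = ((46/9 + 20/9) - 213)*755 = (22/3 - 213)*755 = -617/3*755 = -465835/3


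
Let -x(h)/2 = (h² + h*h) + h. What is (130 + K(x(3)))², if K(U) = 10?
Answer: 19600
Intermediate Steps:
x(h) = -4*h² - 2*h (x(h) = -2*((h² + h*h) + h) = -2*((h² + h²) + h) = -2*(2*h² + h) = -2*(h + 2*h²) = -4*h² - 2*h)
(130 + K(x(3)))² = (130 + 10)² = 140² = 19600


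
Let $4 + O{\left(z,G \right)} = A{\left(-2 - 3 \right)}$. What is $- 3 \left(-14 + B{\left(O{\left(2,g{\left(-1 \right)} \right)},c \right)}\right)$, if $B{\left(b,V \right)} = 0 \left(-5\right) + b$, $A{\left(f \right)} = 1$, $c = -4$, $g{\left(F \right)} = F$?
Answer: $51$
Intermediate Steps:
$O{\left(z,G \right)} = -3$ ($O{\left(z,G \right)} = -4 + 1 = -3$)
$B{\left(b,V \right)} = b$ ($B{\left(b,V \right)} = 0 + b = b$)
$- 3 \left(-14 + B{\left(O{\left(2,g{\left(-1 \right)} \right)},c \right)}\right) = - 3 \left(-14 - 3\right) = \left(-3\right) \left(-17\right) = 51$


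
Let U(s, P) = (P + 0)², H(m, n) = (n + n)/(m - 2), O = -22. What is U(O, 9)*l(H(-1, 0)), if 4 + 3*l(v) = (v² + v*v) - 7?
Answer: -297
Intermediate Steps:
H(m, n) = 2*n/(-2 + m) (H(m, n) = (2*n)/(-2 + m) = 2*n/(-2 + m))
U(s, P) = P²
l(v) = -11/3 + 2*v²/3 (l(v) = -4/3 + ((v² + v*v) - 7)/3 = -4/3 + ((v² + v²) - 7)/3 = -4/3 + (2*v² - 7)/3 = -4/3 + (-7 + 2*v²)/3 = -4/3 + (-7/3 + 2*v²/3) = -11/3 + 2*v²/3)
U(O, 9)*l(H(-1, 0)) = 9²*(-11/3 + 2*(2*0/(-2 - 1))²/3) = 81*(-11/3 + 2*(2*0/(-3))²/3) = 81*(-11/3 + 2*(2*0*(-⅓))²/3) = 81*(-11/3 + (⅔)*0²) = 81*(-11/3 + (⅔)*0) = 81*(-11/3 + 0) = 81*(-11/3) = -297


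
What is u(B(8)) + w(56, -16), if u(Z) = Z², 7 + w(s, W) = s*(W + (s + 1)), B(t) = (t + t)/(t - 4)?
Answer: 2305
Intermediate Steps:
B(t) = 2*t/(-4 + t) (B(t) = (2*t)/(-4 + t) = 2*t/(-4 + t))
w(s, W) = -7 + s*(1 + W + s) (w(s, W) = -7 + s*(W + (s + 1)) = -7 + s*(W + (1 + s)) = -7 + s*(1 + W + s))
u(B(8)) + w(56, -16) = (2*8/(-4 + 8))² + (-7 + 56 + 56² - 16*56) = (2*8/4)² + (-7 + 56 + 3136 - 896) = (2*8*(¼))² + 2289 = 4² + 2289 = 16 + 2289 = 2305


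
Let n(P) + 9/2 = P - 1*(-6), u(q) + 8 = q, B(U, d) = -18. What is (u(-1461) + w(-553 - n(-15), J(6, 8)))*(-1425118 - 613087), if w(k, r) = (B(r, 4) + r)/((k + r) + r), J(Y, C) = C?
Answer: 3134806168715/1047 ≈ 2.9941e+9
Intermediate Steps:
u(q) = -8 + q
n(P) = 3/2 + P (n(P) = -9/2 + (P - 1*(-6)) = -9/2 + (P + 6) = -9/2 + (6 + P) = 3/2 + P)
w(k, r) = (-18 + r)/(k + 2*r) (w(k, r) = (-18 + r)/((k + r) + r) = (-18 + r)/(k + 2*r))
(u(-1461) + w(-553 - n(-15), J(6, 8)))*(-1425118 - 613087) = ((-8 - 1461) + (-18 + 8)/((-553 - (3/2 - 15)) + 2*8))*(-1425118 - 613087) = (-1469 - 10/((-553 - 1*(-27/2)) + 16))*(-2038205) = (-1469 - 10/((-553 + 27/2) + 16))*(-2038205) = (-1469 - 10/(-1079/2 + 16))*(-2038205) = (-1469 - 10/(-1047/2))*(-2038205) = (-1469 - 2/1047*(-10))*(-2038205) = (-1469 + 20/1047)*(-2038205) = -1538023/1047*(-2038205) = 3134806168715/1047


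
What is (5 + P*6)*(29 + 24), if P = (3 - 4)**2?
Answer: 583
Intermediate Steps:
P = 1 (P = (-1)**2 = 1)
(5 + P*6)*(29 + 24) = (5 + 1*6)*(29 + 24) = (5 + 6)*53 = 11*53 = 583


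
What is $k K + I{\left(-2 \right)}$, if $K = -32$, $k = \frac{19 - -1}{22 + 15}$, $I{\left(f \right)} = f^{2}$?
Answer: $- \frac{492}{37} \approx -13.297$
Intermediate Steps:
$k = \frac{20}{37}$ ($k = \frac{19 + \left(-1 + 2\right)}{37} = \left(19 + 1\right) \frac{1}{37} = 20 \cdot \frac{1}{37} = \frac{20}{37} \approx 0.54054$)
$k K + I{\left(-2 \right)} = \frac{20}{37} \left(-32\right) + \left(-2\right)^{2} = - \frac{640}{37} + 4 = - \frac{492}{37}$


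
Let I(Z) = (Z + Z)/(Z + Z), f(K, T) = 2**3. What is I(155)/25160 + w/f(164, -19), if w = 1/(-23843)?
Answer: 10349/299944940 ≈ 3.4503e-5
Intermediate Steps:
w = -1/23843 ≈ -4.1941e-5
f(K, T) = 8
I(Z) = 1 (I(Z) = (2*Z)/((2*Z)) = (2*Z)*(1/(2*Z)) = 1)
I(155)/25160 + w/f(164, -19) = 1/25160 - 1/23843/8 = 1*(1/25160) - 1/23843*1/8 = 1/25160 - 1/190744 = 10349/299944940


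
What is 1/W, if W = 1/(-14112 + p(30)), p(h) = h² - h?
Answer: -13242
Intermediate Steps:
W = -1/13242 (W = 1/(-14112 + 30*(-1 + 30)) = 1/(-14112 + 30*29) = 1/(-14112 + 870) = 1/(-13242) = -1/13242 ≈ -7.5517e-5)
1/W = 1/(-1/13242) = -13242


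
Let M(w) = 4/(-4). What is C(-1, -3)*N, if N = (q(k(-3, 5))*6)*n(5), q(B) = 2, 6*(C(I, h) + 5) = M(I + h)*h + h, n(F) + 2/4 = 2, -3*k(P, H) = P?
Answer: -90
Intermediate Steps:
k(P, H) = -P/3
M(w) = -1 (M(w) = 4*(-¼) = -1)
n(F) = 3/2 (n(F) = -½ + 2 = 3/2)
C(I, h) = -5 (C(I, h) = -5 + (-h + h)/6 = -5 + (⅙)*0 = -5 + 0 = -5)
N = 18 (N = (2*6)*(3/2) = 12*(3/2) = 18)
C(-1, -3)*N = -5*18 = -90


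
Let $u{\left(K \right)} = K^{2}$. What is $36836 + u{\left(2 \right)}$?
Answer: $36840$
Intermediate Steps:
$36836 + u{\left(2 \right)} = 36836 + 2^{2} = 36836 + 4 = 36840$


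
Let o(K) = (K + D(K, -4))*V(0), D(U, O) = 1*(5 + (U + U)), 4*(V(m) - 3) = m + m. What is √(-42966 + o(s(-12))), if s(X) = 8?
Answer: I*√42879 ≈ 207.07*I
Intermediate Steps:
V(m) = 3 + m/2 (V(m) = 3 + (m + m)/4 = 3 + (2*m)/4 = 3 + m/2)
D(U, O) = 5 + 2*U (D(U, O) = 1*(5 + 2*U) = 5 + 2*U)
o(K) = 15 + 9*K (o(K) = (K + (5 + 2*K))*(3 + (½)*0) = (5 + 3*K)*(3 + 0) = (5 + 3*K)*3 = 15 + 9*K)
√(-42966 + o(s(-12))) = √(-42966 + (15 + 9*8)) = √(-42966 + (15 + 72)) = √(-42966 + 87) = √(-42879) = I*√42879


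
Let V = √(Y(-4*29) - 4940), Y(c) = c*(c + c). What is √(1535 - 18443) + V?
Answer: 2*√5493 + 2*I*√4227 ≈ 148.23 + 130.03*I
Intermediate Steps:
Y(c) = 2*c² (Y(c) = c*(2*c) = 2*c²)
V = 2*√5493 (V = √(2*(-4*29)² - 4940) = √(2*(-116)² - 4940) = √(2*13456 - 4940) = √(26912 - 4940) = √21972 = 2*√5493 ≈ 148.23)
√(1535 - 18443) + V = √(1535 - 18443) + 2*√5493 = √(-16908) + 2*√5493 = 2*I*√4227 + 2*√5493 = 2*√5493 + 2*I*√4227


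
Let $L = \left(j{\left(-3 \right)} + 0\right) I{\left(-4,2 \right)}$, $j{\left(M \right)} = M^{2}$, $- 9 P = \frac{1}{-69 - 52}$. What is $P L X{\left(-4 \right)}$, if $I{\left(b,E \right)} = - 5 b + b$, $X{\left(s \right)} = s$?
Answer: $- \frac{64}{121} \approx -0.52893$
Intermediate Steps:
$I{\left(b,E \right)} = - 4 b$
$P = \frac{1}{1089}$ ($P = - \frac{1}{9 \left(-69 - 52\right)} = - \frac{1}{9 \left(-121\right)} = \left(- \frac{1}{9}\right) \left(- \frac{1}{121}\right) = \frac{1}{1089} \approx 0.00091827$)
$L = 144$ ($L = \left(\left(-3\right)^{2} + 0\right) \left(\left(-4\right) \left(-4\right)\right) = \left(9 + 0\right) 16 = 9 \cdot 16 = 144$)
$P L X{\left(-4 \right)} = \frac{1}{1089} \cdot 144 \left(-4\right) = \frac{16}{121} \left(-4\right) = - \frac{64}{121}$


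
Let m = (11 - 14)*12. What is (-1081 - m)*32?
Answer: -33440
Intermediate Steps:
m = -36 (m = -3*12 = -36)
(-1081 - m)*32 = (-1081 - 1*(-36))*32 = (-1081 + 36)*32 = -1045*32 = -33440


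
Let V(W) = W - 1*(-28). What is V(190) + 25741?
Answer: 25959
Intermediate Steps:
V(W) = 28 + W (V(W) = W + 28 = 28 + W)
V(190) + 25741 = (28 + 190) + 25741 = 218 + 25741 = 25959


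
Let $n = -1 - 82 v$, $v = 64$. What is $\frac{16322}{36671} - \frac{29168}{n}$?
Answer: $\frac{1155293906}{192486079} \approx 6.002$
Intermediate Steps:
$n = -5249$ ($n = -1 - 5248 = -5249$)
$\frac{16322}{36671} - \frac{29168}{n} = \frac{16322}{36671} - \frac{29168}{-5249} = 16322 \cdot \frac{1}{36671} - - \frac{29168}{5249} = \frac{16322}{36671} + \frac{29168}{5249} = \frac{1155293906}{192486079}$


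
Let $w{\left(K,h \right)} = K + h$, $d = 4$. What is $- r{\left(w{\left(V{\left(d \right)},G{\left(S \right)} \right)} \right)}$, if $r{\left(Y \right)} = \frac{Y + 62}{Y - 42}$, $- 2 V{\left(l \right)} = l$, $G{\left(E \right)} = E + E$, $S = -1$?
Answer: $\frac{29}{23} \approx 1.2609$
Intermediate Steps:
$G{\left(E \right)} = 2 E$
$V{\left(l \right)} = - \frac{l}{2}$
$r{\left(Y \right)} = \frac{62 + Y}{-42 + Y}$
$- r{\left(w{\left(V{\left(d \right)},G{\left(S \right)} \right)} \right)} = - \frac{62 + \left(\left(- \frac{1}{2}\right) 4 + 2 \left(-1\right)\right)}{-42 + \left(\left(- \frac{1}{2}\right) 4 + 2 \left(-1\right)\right)} = - \frac{62 - 4}{-42 - 4} = - \frac{58}{-46} = - \frac{\left(-1\right) 58}{46} = \left(-1\right) \left(- \frac{29}{23}\right) = \frac{29}{23}$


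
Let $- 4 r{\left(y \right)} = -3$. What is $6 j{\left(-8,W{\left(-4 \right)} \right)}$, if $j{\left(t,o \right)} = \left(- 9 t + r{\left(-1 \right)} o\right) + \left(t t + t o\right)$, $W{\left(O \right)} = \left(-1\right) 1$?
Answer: $\frac{1719}{2} \approx 859.5$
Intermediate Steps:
$W{\left(O \right)} = -1$
$r{\left(y \right)} = \frac{3}{4}$ ($r{\left(y \right)} = \left(- \frac{1}{4}\right) \left(-3\right) = \frac{3}{4}$)
$j{\left(t,o \right)} = t^{2} - 9 t + \frac{3 o}{4} + o t$ ($j{\left(t,o \right)} = \left(- 9 t + \frac{3 o}{4}\right) + \left(t t + t o\right) = \left(- 9 t + \frac{3 o}{4}\right) + \left(t^{2} + o t\right) = t^{2} - 9 t + \frac{3 o}{4} + o t$)
$6 j{\left(-8,W{\left(-4 \right)} \right)} = 6 \left(\left(-8\right)^{2} - -72 + \frac{3}{4} \left(-1\right) - -8\right) = 6 \left(64 + 72 - \frac{3}{4} + 8\right) = 6 \cdot \frac{573}{4} = \frac{1719}{2}$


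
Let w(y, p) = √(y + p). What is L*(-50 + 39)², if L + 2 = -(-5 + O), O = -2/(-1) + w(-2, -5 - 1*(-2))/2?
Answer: 121 - 121*I*√5/2 ≈ 121.0 - 135.28*I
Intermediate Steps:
w(y, p) = √(p + y)
O = 2 + I*√5/2 (O = -2/(-1) + √((-5 - 1*(-2)) - 2)/2 = -2*(-1) + √((-5 + 2) - 2)*(½) = 2 + √(-3 - 2)*(½) = 2 + √(-5)*(½) = 2 + (I*√5)*(½) = 2 + I*√5/2 ≈ 2.0 + 1.118*I)
L = 1 - I*√5/2 (L = -2 - (-5 + (2 + I*√5/2)) = -2 - (-3 + I*√5/2) = -2 + (3 - I*√5/2) = 1 - I*√5/2 ≈ 1.0 - 1.118*I)
L*(-50 + 39)² = (1 - I*√5/2)*(-50 + 39)² = (1 - I*√5/2)*(-11)² = (1 - I*√5/2)*121 = 121 - 121*I*√5/2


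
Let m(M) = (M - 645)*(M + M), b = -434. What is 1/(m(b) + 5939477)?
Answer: 1/6876049 ≈ 1.4543e-7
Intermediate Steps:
m(M) = 2*M*(-645 + M) (m(M) = (-645 + M)*(2*M) = 2*M*(-645 + M))
1/(m(b) + 5939477) = 1/(2*(-434)*(-645 - 434) + 5939477) = 1/(2*(-434)*(-1079) + 5939477) = 1/(936572 + 5939477) = 1/6876049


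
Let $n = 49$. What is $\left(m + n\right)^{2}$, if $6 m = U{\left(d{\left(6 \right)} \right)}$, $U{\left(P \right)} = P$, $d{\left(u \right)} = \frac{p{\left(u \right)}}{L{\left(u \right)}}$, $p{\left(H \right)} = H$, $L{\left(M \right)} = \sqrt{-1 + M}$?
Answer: $\frac{\left(245 + \sqrt{5}\right)^{2}}{25} \approx 2445.0$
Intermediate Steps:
$d{\left(u \right)} = \frac{u}{\sqrt{-1 + u}}$
$m = \frac{\sqrt{5}}{5}$ ($m = \frac{6 \frac{1}{\sqrt{-1 + 6}}}{6} = \frac{6 \frac{1}{\sqrt{5}}}{6} = \frac{6 \frac{\sqrt{5}}{5}}{6} = \frac{\frac{6}{5} \sqrt{5}}{6} = \frac{\sqrt{5}}{5} \approx 0.44721$)
$\left(m + n\right)^{2} = \left(\frac{\sqrt{5}}{5} + 49\right)^{2} = \left(49 + \frac{\sqrt{5}}{5}\right)^{2}$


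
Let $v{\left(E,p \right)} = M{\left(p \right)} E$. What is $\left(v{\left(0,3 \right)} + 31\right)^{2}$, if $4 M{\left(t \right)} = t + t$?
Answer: $961$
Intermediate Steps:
$M{\left(t \right)} = \frac{t}{2}$ ($M{\left(t \right)} = \frac{t + t}{4} = \frac{2 t}{4} = \frac{t}{2}$)
$v{\left(E,p \right)} = \frac{E p}{2}$ ($v{\left(E,p \right)} = \frac{p}{2} E = \frac{E p}{2}$)
$\left(v{\left(0,3 \right)} + 31\right)^{2} = \left(\frac{1}{2} \cdot 0 \cdot 3 + 31\right)^{2} = \left(0 + 31\right)^{2} = 31^{2} = 961$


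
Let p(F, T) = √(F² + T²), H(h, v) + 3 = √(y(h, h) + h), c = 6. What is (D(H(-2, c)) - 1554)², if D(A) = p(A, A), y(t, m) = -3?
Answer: (1554 - √2*(3 - I*√5))² ≈ 2.4017e+6 + 9802.0*I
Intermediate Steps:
H(h, v) = -3 + √(-3 + h)
D(A) = √2*√(A²) (D(A) = √(A² + A²) = √(2*A²) = √2*√(A²))
(D(H(-2, c)) - 1554)² = (√2*√((-3 + √(-3 - 2))²) - 1554)² = (√2*√((-3 + √(-5))²) - 1554)² = (√2*√((-3 + I*√5)²) - 1554)² = (√2*(3 - I*√5) - 1554)² = (-1554 + √2*(3 - I*√5))²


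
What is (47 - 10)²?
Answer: 1369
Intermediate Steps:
(47 - 10)² = 37² = 1369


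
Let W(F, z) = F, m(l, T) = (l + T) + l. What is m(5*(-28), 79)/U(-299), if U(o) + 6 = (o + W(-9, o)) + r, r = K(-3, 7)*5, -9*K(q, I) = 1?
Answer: 1809/2831 ≈ 0.63900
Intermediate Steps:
K(q, I) = -⅑ (K(q, I) = -⅑*1 = -⅑)
m(l, T) = T + 2*l (m(l, T) = (T + l) + l = T + 2*l)
r = -5/9 (r = -⅑*5 = -5/9 ≈ -0.55556)
U(o) = -140/9 + o (U(o) = -6 + ((o - 9) - 5/9) = -6 + ((-9 + o) - 5/9) = -6 + (-86/9 + o) = -140/9 + o)
m(5*(-28), 79)/U(-299) = (79 + 2*(5*(-28)))/(-140/9 - 299) = (79 + 2*(-140))/(-2831/9) = (79 - 280)*(-9/2831) = -201*(-9/2831) = 1809/2831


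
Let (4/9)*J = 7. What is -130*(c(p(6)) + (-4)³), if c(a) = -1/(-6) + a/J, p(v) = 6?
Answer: 173225/21 ≈ 8248.8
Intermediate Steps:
J = 63/4 (J = (9/4)*7 = 63/4 ≈ 15.750)
c(a) = ⅙ + 4*a/63 (c(a) = -1/(-6) + a/(63/4) = -1*(-⅙) + a*(4/63) = ⅙ + 4*a/63)
-130*(c(p(6)) + (-4)³) = -130*((⅙ + (4/63)*6) + (-4)³) = -130*((⅙ + 8/21) - 64) = -130*(23/42 - 64) = -130*(-2665/42) = 173225/21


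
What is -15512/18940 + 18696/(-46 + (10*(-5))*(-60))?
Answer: 38534974/6993595 ≈ 5.5100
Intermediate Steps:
-15512/18940 + 18696/(-46 + (10*(-5))*(-60)) = -15512*1/18940 + 18696/(-46 - 50*(-60)) = -3878/4735 + 18696/(-46 + 3000) = -3878/4735 + 18696/2954 = -3878/4735 + 18696*(1/2954) = -3878/4735 + 9348/1477 = 38534974/6993595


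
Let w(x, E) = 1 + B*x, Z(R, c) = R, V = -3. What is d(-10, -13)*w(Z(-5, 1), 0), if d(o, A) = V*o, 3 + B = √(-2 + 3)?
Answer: 330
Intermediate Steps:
B = -2 (B = -3 + √(-2 + 3) = -3 + √1 = -3 + 1 = -2)
w(x, E) = 1 - 2*x
d(o, A) = -3*o
d(-10, -13)*w(Z(-5, 1), 0) = (-3*(-10))*(1 - 2*(-5)) = 30*(1 + 10) = 30*11 = 330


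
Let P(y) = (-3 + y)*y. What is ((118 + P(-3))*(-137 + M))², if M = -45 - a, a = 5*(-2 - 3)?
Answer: 455907904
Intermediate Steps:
a = -25 (a = 5*(-5) = -25)
P(y) = y*(-3 + y)
M = -20 (M = -45 - 1*(-25) = -45 + 25 = -20)
((118 + P(-3))*(-137 + M))² = ((118 - 3*(-3 - 3))*(-137 - 20))² = ((118 - 3*(-6))*(-157))² = ((118 + 18)*(-157))² = (136*(-157))² = (-21352)² = 455907904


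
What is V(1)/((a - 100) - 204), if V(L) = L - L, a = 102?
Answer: 0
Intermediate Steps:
V(L) = 0
V(1)/((a - 100) - 204) = 0/((102 - 100) - 204) = 0/(2 - 204) = 0/(-202) = -1/202*0 = 0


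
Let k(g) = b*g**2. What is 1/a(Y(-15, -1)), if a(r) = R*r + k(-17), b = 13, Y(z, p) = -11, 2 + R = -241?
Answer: 1/6430 ≈ 0.00015552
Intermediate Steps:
R = -243 (R = -2 - 241 = -243)
k(g) = 13*g**2
a(r) = 3757 - 243*r (a(r) = -243*r + 13*(-17)**2 = -243*r + 13*289 = -243*r + 3757 = 3757 - 243*r)
1/a(Y(-15, -1)) = 1/(3757 - 243*(-11)) = 1/(3757 + 2673) = 1/6430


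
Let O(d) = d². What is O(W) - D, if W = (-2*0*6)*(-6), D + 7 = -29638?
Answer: 29645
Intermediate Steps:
D = -29645 (D = -7 - 29638 = -29645)
W = 0 (W = (0*6)*(-6) = 0*(-6) = 0)
O(W) - D = 0² - 1*(-29645) = 0 + 29645 = 29645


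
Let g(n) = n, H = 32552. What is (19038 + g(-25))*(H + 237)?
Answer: 623417257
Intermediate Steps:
(19038 + g(-25))*(H + 237) = (19038 - 25)*(32552 + 237) = 19013*32789 = 623417257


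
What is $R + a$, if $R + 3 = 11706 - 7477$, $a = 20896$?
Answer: $25122$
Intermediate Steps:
$R = 4226$ ($R = -3 + \left(11706 - 7477\right) = -3 + 4229 = 4226$)
$R + a = 4226 + 20896 = 25122$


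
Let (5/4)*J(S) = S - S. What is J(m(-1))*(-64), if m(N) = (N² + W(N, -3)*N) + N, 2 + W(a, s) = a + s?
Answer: 0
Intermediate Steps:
W(a, s) = -2 + a + s (W(a, s) = -2 + (a + s) = -2 + a + s)
m(N) = N + N² + N*(-5 + N) (m(N) = (N² + (-2 + N - 3)*N) + N = (N² + (-5 + N)*N) + N = (N² + N*(-5 + N)) + N = N + N² + N*(-5 + N))
J(S) = 0 (J(S) = 4*(S - S)/5 = (⅘)*0 = 0)
J(m(-1))*(-64) = 0*(-64) = 0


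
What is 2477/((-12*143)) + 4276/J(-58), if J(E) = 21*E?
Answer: -1725767/348348 ≈ -4.9541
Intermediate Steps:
2477/((-12*143)) + 4276/J(-58) = 2477/((-12*143)) + 4276/((21*(-58))) = 2477/(-1716) + 4276/(-1218) = 2477*(-1/1716) + 4276*(-1/1218) = -2477/1716 - 2138/609 = -1725767/348348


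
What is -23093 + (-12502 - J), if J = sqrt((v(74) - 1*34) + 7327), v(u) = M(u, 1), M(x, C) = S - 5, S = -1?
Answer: -35595 - sqrt(7287) ≈ -35680.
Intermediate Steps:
M(x, C) = -6 (M(x, C) = -1 - 5 = -6)
v(u) = -6
J = sqrt(7287) (J = sqrt((-6 - 1*34) + 7327) = sqrt((-6 - 34) + 7327) = sqrt(-40 + 7327) = sqrt(7287) ≈ 85.364)
-23093 + (-12502 - J) = -23093 + (-12502 - sqrt(7287)) = -35595 - sqrt(7287)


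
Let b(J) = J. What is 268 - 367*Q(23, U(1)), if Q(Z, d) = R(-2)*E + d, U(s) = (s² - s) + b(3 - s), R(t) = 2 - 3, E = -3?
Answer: -1567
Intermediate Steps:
R(t) = -1
U(s) = 3 + s² - 2*s (U(s) = (s² - s) + (3 - s) = 3 + s² - 2*s)
Q(Z, d) = 3 + d (Q(Z, d) = -1*(-3) + d = 3 + d)
268 - 367*Q(23, U(1)) = 268 - 367*(3 + (3 + 1² - 2*1)) = 268 - 367*(3 + (3 + 1 - 2)) = 268 - 367*(3 + 2) = 268 - 367*5 = 268 - 1835 = -1567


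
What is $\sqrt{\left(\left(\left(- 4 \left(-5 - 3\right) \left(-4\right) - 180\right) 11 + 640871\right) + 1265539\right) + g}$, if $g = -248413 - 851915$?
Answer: $\sqrt{802694} \approx 895.93$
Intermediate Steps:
$g = -1100328$ ($g = -248413 - 851915 = -1100328$)
$\sqrt{\left(\left(\left(- 4 \left(-5 - 3\right) \left(-4\right) - 180\right) 11 + 640871\right) + 1265539\right) + g} = \sqrt{\left(\left(\left(- 4 \left(-5 - 3\right) \left(-4\right) - 180\right) 11 + 640871\right) + 1265539\right) - 1100328} = \sqrt{\left(\left(\left(- 4 \left(\left(-8\right) \left(-4\right)\right) - 180\right) 11 + 640871\right) + 1265539\right) - 1100328} = \sqrt{\left(\left(\left(\left(-4\right) 32 - 180\right) 11 + 640871\right) + 1265539\right) - 1100328} = \sqrt{\left(\left(\left(-128 - 180\right) 11 + 640871\right) + 1265539\right) - 1100328} = \sqrt{\left(\left(\left(-308\right) 11 + 640871\right) + 1265539\right) - 1100328} = \sqrt{\left(\left(-3388 + 640871\right) + 1265539\right) - 1100328} = \sqrt{\left(637483 + 1265539\right) - 1100328} = \sqrt{1903022 - 1100328} = \sqrt{802694}$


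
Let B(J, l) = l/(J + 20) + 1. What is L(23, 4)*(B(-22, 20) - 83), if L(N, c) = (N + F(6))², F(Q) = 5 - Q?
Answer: -44528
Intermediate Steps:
B(J, l) = 1 + l/(20 + J) (B(J, l) = l/(20 + J) + 1 = 1 + l/(20 + J))
L(N, c) = (-1 + N)² (L(N, c) = (N + (5 - 1*6))² = (N + (5 - 6))² = (N - 1)² = (-1 + N)²)
L(23, 4)*(B(-22, 20) - 83) = (-1 + 23)²*((20 - 22 + 20)/(20 - 22) - 83) = 22²*(18/(-2) - 83) = 484*(-½*18 - 83) = 484*(-9 - 83) = 484*(-92) = -44528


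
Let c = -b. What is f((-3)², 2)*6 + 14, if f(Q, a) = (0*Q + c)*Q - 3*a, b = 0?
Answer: -22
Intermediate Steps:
c = 0 (c = -1*0 = 0)
f(Q, a) = -3*a (f(Q, a) = (0*Q + 0)*Q - 3*a = (0 + 0)*Q - 3*a = 0*Q - 3*a = 0 - 3*a = -3*a)
f((-3)², 2)*6 + 14 = -3*2*6 + 14 = -6*6 + 14 = -36 + 14 = -22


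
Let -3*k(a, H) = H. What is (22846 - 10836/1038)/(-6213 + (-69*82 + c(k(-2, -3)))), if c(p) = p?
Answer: -1975276/1026755 ≈ -1.9238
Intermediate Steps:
k(a, H) = -H/3
(22846 - 10836/1038)/(-6213 + (-69*82 + c(k(-2, -3)))) = (22846 - 10836/1038)/(-6213 + (-69*82 - ⅓*(-3))) = (22846 - 10836*1/1038)/(-6213 + (-5658 + 1)) = (22846 - 1806/173)/(-6213 - 5657) = (3950552/173)/(-11870) = (3950552/173)*(-1/11870) = -1975276/1026755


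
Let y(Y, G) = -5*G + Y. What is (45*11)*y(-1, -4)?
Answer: 9405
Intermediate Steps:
y(Y, G) = Y - 5*G
(45*11)*y(-1, -4) = (45*11)*(-1 - 5*(-4)) = 495*(-1 + 20) = 495*19 = 9405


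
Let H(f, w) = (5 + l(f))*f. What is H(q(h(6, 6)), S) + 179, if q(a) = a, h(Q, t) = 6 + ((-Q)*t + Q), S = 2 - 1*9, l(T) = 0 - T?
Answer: -517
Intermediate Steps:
l(T) = -T
S = -7 (S = 2 - 9 = -7)
h(Q, t) = 6 + Q - Q*t (h(Q, t) = 6 + (-Q*t + Q) = 6 + (Q - Q*t) = 6 + Q - Q*t)
H(f, w) = f*(5 - f) (H(f, w) = (5 - f)*f = f*(5 - f))
H(q(h(6, 6)), S) + 179 = (6 + 6 - 1*6*6)*(5 - (6 + 6 - 1*6*6)) + 179 = (6 + 6 - 36)*(5 - (6 + 6 - 36)) + 179 = -24*(5 - 1*(-24)) + 179 = -24*(5 + 24) + 179 = -24*29 + 179 = -696 + 179 = -517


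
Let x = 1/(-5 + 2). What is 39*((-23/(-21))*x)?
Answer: -299/21 ≈ -14.238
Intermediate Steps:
x = -1/3 (x = 1/(-3) = -1/3 ≈ -0.33333)
39*((-23/(-21))*x) = 39*(-23/(-21)*(-1/3)) = 39*(-23*(-1/21)*(-1/3)) = 39*((23/21)*(-1/3)) = 39*(-23/63) = -299/21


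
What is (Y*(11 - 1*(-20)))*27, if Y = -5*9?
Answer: -37665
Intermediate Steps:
Y = -45
(Y*(11 - 1*(-20)))*27 = -45*(11 - 1*(-20))*27 = -45*(11 + 20)*27 = -45*31*27 = -1395*27 = -37665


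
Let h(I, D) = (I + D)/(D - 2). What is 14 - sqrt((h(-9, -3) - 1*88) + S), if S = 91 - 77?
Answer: 14 - I*sqrt(1790)/5 ≈ 14.0 - 8.4617*I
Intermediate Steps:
h(I, D) = (D + I)/(-2 + D)
S = 14
14 - sqrt((h(-9, -3) - 1*88) + S) = 14 - sqrt(((-3 - 9)/(-2 - 3) - 1*88) + 14) = 14 - sqrt((-12/(-5) - 88) + 14) = 14 - sqrt((-1/5*(-12) - 88) + 14) = 14 - sqrt((12/5 - 88) + 14) = 14 - sqrt(-428/5 + 14) = 14 - sqrt(-358/5) = 14 - I*sqrt(1790)/5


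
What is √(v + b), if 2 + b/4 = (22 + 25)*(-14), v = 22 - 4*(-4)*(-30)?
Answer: I*√3098 ≈ 55.66*I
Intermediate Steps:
v = -458 (v = 22 + 16*(-30) = 22 - 480 = -458)
b = -2640 (b = -8 + 4*((22 + 25)*(-14)) = -8 + 4*(47*(-14)) = -8 + 4*(-658) = -8 - 2632 = -2640)
√(v + b) = √(-458 - 2640) = √(-3098) = I*√3098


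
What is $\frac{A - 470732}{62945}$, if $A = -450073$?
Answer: $- \frac{184161}{12589} \approx -14.629$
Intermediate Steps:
$\frac{A - 470732}{62945} = \frac{-450073 - 470732}{62945} = \left(-450073 - 470732\right) \frac{1}{62945} = \left(-920805\right) \frac{1}{62945} = - \frac{184161}{12589}$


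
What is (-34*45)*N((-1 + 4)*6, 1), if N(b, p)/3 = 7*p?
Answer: -32130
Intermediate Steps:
N(b, p) = 21*p (N(b, p) = 3*(7*p) = 21*p)
(-34*45)*N((-1 + 4)*6, 1) = (-34*45)*(21*1) = -1530*21 = -32130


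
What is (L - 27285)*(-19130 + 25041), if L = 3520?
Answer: -140474915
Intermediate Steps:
(L - 27285)*(-19130 + 25041) = (3520 - 27285)*(-19130 + 25041) = -23765*5911 = -140474915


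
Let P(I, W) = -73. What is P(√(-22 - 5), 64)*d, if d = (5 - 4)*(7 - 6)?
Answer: -73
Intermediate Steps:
d = 1 (d = 1*1 = 1)
P(√(-22 - 5), 64)*d = -73*1 = -73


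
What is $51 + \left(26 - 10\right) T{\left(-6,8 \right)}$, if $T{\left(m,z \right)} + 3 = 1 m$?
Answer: $-93$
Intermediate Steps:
$T{\left(m,z \right)} = -3 + m$ ($T{\left(m,z \right)} = -3 + 1 m = -3 + m$)
$51 + \left(26 - 10\right) T{\left(-6,8 \right)} = 51 + \left(26 - 10\right) \left(-3 - 6\right) = 51 + 16 \left(-9\right) = 51 - 144 = -93$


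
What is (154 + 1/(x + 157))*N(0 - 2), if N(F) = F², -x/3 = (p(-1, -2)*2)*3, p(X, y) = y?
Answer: 118892/193 ≈ 616.02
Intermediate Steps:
x = 36 (x = -3*(-2*2)*3 = -(-12)*3 = -3*(-12) = 36)
(154 + 1/(x + 157))*N(0 - 2) = (154 + 1/(36 + 157))*(0 - 2)² = (154 + 1/193)*(0 - 1*2)² = (154 + 1/193)*(0 - 2)² = (29723/193)*(-2)² = (29723/193)*4 = 118892/193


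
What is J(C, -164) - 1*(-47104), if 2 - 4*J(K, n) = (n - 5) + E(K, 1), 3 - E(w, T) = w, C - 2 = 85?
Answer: 188671/4 ≈ 47168.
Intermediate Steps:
C = 87 (C = 2 + 85 = 87)
E(w, T) = 3 - w
J(K, n) = 1 - n/4 + K/4 (J(K, n) = 1/2 - ((n - 5) + (3 - K))/4 = 1/2 - ((-5 + n) + (3 - K))/4 = 1/2 - (-2 + n - K)/4 = 1/2 + (1/2 - n/4 + K/4) = 1 - n/4 + K/4)
J(C, -164) - 1*(-47104) = (1 - 1/4*(-164) + (1/4)*87) - 1*(-47104) = (1 + 41 + 87/4) + 47104 = 255/4 + 47104 = 188671/4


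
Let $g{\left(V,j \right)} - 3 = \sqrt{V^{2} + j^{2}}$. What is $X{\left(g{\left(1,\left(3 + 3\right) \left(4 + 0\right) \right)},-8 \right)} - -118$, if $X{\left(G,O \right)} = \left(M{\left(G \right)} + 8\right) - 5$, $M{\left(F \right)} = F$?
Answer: $124 + \sqrt{577} \approx 148.02$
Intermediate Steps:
$g{\left(V,j \right)} = 3 + \sqrt{V^{2} + j^{2}}$
$X{\left(G,O \right)} = 3 + G$ ($X{\left(G,O \right)} = \left(G + 8\right) - 5 = \left(8 + G\right) - 5 = 3 + G$)
$X{\left(g{\left(1,\left(3 + 3\right) \left(4 + 0\right) \right)},-8 \right)} - -118 = \left(3 + \left(3 + \sqrt{1^{2} + \left(\left(3 + 3\right) \left(4 + 0\right)\right)^{2}}\right)\right) - -118 = \left(3 + \left(3 + \sqrt{1 + \left(6 \cdot 4\right)^{2}}\right)\right) + 118 = \left(3 + \left(3 + \sqrt{1 + 24^{2}}\right)\right) + 118 = \left(3 + \left(3 + \sqrt{1 + 576}\right)\right) + 118 = \left(3 + \left(3 + \sqrt{577}\right)\right) + 118 = \left(6 + \sqrt{577}\right) + 118 = 124 + \sqrt{577}$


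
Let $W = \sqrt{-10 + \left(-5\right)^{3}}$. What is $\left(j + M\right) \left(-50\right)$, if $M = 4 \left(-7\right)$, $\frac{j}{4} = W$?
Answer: $1400 - 600 i \sqrt{15} \approx 1400.0 - 2323.8 i$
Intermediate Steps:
$W = 3 i \sqrt{15}$ ($W = \sqrt{-10 - 125} = \sqrt{-135} = 3 i \sqrt{15} \approx 11.619 i$)
$j = 12 i \sqrt{15}$ ($j = 4 \cdot 3 i \sqrt{15} = 12 i \sqrt{15} \approx 46.476 i$)
$M = -28$
$\left(j + M\right) \left(-50\right) = \left(12 i \sqrt{15} - 28\right) \left(-50\right) = \left(-28 + 12 i \sqrt{15}\right) \left(-50\right) = 1400 - 600 i \sqrt{15}$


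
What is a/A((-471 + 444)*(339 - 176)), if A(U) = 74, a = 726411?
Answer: 726411/74 ≈ 9816.4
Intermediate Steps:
a/A((-471 + 444)*(339 - 176)) = 726411/74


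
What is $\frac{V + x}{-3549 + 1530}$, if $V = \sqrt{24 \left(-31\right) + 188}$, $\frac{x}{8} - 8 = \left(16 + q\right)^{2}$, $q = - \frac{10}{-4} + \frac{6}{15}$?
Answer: $- \frac{73042}{50475} - \frac{2 i \sqrt{139}}{2019} \approx -1.4471 - 0.011679 i$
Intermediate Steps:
$q = \frac{29}{10}$ ($q = \left(-10\right) \left(- \frac{1}{4}\right) + 6 \cdot \frac{1}{15} = \frac{5}{2} + \frac{2}{5} = \frac{29}{10} \approx 2.9$)
$x = \frac{73042}{25}$ ($x = 64 + 8 \left(16 + \frac{29}{10}\right)^{2} = 64 + 8 \left(\frac{189}{10}\right)^{2} = 64 + 8 \cdot \frac{35721}{100} = 64 + \frac{71442}{25} = \frac{73042}{25} \approx 2921.7$)
$V = 2 i \sqrt{139}$ ($V = \sqrt{-744 + 188} = \sqrt{-556} = 2 i \sqrt{139} \approx 23.58 i$)
$\frac{V + x}{-3549 + 1530} = \frac{2 i \sqrt{139} + \frac{73042}{25}}{-3549 + 1530} = \frac{\frac{73042}{25} + 2 i \sqrt{139}}{-2019} = \left(\frac{73042}{25} + 2 i \sqrt{139}\right) \left(- \frac{1}{2019}\right) = - \frac{73042}{50475} - \frac{2 i \sqrt{139}}{2019}$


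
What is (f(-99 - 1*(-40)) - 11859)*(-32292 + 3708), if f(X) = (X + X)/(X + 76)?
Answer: 5765993064/17 ≈ 3.3918e+8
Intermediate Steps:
f(X) = 2*X/(76 + X) (f(X) = (2*X)/(76 + X) = 2*X/(76 + X))
(f(-99 - 1*(-40)) - 11859)*(-32292 + 3708) = (2*(-99 - 1*(-40))/(76 + (-99 - 1*(-40))) - 11859)*(-32292 + 3708) = (2*(-99 + 40)/(76 + (-99 + 40)) - 11859)*(-28584) = (2*(-59)/(76 - 59) - 11859)*(-28584) = (2*(-59)/17 - 11859)*(-28584) = (2*(-59)*(1/17) - 11859)*(-28584) = (-118/17 - 11859)*(-28584) = -201721/17*(-28584) = 5765993064/17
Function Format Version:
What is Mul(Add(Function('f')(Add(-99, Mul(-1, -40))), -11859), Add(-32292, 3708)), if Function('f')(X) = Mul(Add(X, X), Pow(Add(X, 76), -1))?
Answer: Rational(5765993064, 17) ≈ 3.3918e+8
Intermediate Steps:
Function('f')(X) = Mul(2, X, Pow(Add(76, X), -1)) (Function('f')(X) = Mul(Mul(2, X), Pow(Add(76, X), -1)) = Mul(2, X, Pow(Add(76, X), -1)))
Mul(Add(Function('f')(Add(-99, Mul(-1, -40))), -11859), Add(-32292, 3708)) = Mul(Add(Mul(2, Add(-99, Mul(-1, -40)), Pow(Add(76, Add(-99, Mul(-1, -40))), -1)), -11859), Add(-32292, 3708)) = Mul(Add(Mul(2, Add(-99, 40), Pow(Add(76, Add(-99, 40)), -1)), -11859), -28584) = Mul(Add(Mul(2, -59, Pow(Add(76, -59), -1)), -11859), -28584) = Mul(Add(Mul(2, -59, Pow(17, -1)), -11859), -28584) = Mul(Add(Mul(2, -59, Rational(1, 17)), -11859), -28584) = Mul(Add(Rational(-118, 17), -11859), -28584) = Mul(Rational(-201721, 17), -28584) = Rational(5765993064, 17)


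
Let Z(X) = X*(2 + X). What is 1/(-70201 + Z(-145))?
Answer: -1/49466 ≈ -2.0216e-5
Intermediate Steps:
1/(-70201 + Z(-145)) = 1/(-70201 - 145*(2 - 145)) = 1/(-70201 - 145*(-143)) = 1/(-70201 + 20735) = 1/(-49466) = -1/49466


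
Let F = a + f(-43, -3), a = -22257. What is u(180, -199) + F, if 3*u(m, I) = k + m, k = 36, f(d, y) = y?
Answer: -22188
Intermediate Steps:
u(m, I) = 12 + m/3 (u(m, I) = (36 + m)/3 = 12 + m/3)
F = -22260 (F = -22257 - 3 = -22260)
u(180, -199) + F = (12 + (1/3)*180) - 22260 = (12 + 60) - 22260 = 72 - 22260 = -22188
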